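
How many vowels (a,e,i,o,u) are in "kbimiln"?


Input: kbimiln
Checking each character:
  'k' at position 0: consonant
  'b' at position 1: consonant
  'i' at position 2: vowel (running total: 1)
  'm' at position 3: consonant
  'i' at position 4: vowel (running total: 2)
  'l' at position 5: consonant
  'n' at position 6: consonant
Total vowels: 2

2


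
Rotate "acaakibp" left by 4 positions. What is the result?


Input: "acaakibp", rotate left by 4
First 4 characters: "acaa"
Remaining characters: "kibp"
Concatenate remaining + first: "kibp" + "acaa" = "kibpacaa"

kibpacaa


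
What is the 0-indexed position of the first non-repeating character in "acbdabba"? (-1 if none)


Input: acbdabba
Character frequencies:
  'a': 3
  'b': 3
  'c': 1
  'd': 1
Scanning left to right for freq == 1:
  Position 0 ('a'): freq=3, skip
  Position 1 ('c'): unique! => answer = 1

1


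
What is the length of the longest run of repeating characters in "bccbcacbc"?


Input: "bccbcacbc"
Scanning for longest run:
  Position 1 ('c'): new char, reset run to 1
  Position 2 ('c'): continues run of 'c', length=2
  Position 3 ('b'): new char, reset run to 1
  Position 4 ('c'): new char, reset run to 1
  Position 5 ('a'): new char, reset run to 1
  Position 6 ('c'): new char, reset run to 1
  Position 7 ('b'): new char, reset run to 1
  Position 8 ('c'): new char, reset run to 1
Longest run: 'c' with length 2

2


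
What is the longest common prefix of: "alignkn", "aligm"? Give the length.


Words: alignkn, aligm
  Position 0: all 'a' => match
  Position 1: all 'l' => match
  Position 2: all 'i' => match
  Position 3: all 'g' => match
  Position 4: ('n', 'm') => mismatch, stop
LCP = "alig" (length 4)

4


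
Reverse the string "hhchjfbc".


Input: hhchjfbc
Reading characters right to left:
  Position 7: 'c'
  Position 6: 'b'
  Position 5: 'f'
  Position 4: 'j'
  Position 3: 'h'
  Position 2: 'c'
  Position 1: 'h'
  Position 0: 'h'
Reversed: cbfjhchh

cbfjhchh


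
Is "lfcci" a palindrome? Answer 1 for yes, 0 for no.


Input: lfcci
Reversed: iccfl
  Compare pos 0 ('l') with pos 4 ('i'): MISMATCH
  Compare pos 1 ('f') with pos 3 ('c'): MISMATCH
Result: not a palindrome

0


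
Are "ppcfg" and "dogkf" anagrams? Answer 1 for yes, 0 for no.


Strings: "ppcfg", "dogkf"
Sorted first:  cfgpp
Sorted second: dfgko
Differ at position 0: 'c' vs 'd' => not anagrams

0


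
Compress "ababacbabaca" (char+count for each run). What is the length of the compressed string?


Input: ababacbabaca
Runs:
  'a' x 1 => "a1"
  'b' x 1 => "b1"
  'a' x 1 => "a1"
  'b' x 1 => "b1"
  'a' x 1 => "a1"
  'c' x 1 => "c1"
  'b' x 1 => "b1"
  'a' x 1 => "a1"
  'b' x 1 => "b1"
  'a' x 1 => "a1"
  'c' x 1 => "c1"
  'a' x 1 => "a1"
Compressed: "a1b1a1b1a1c1b1a1b1a1c1a1"
Compressed length: 24

24


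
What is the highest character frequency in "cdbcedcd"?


Input: cdbcedcd
Character counts:
  'b': 1
  'c': 3
  'd': 3
  'e': 1
Maximum frequency: 3

3


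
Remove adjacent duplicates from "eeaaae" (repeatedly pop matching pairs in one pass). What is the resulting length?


Input: eeaaae
Stack-based adjacent duplicate removal:
  Read 'e': push. Stack: e
  Read 'e': matches stack top 'e' => pop. Stack: (empty)
  Read 'a': push. Stack: a
  Read 'a': matches stack top 'a' => pop. Stack: (empty)
  Read 'a': push. Stack: a
  Read 'e': push. Stack: ae
Final stack: "ae" (length 2)

2


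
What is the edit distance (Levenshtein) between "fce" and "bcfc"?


Computing edit distance: "fce" -> "bcfc"
DP table:
           b    c    f    c
      0    1    2    3    4
  f   1    1    2    2    3
  c   2    2    1    2    2
  e   3    3    2    2    3
Edit distance = dp[3][4] = 3

3


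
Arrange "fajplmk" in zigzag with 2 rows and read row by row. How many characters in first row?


Zigzag "fajplmk" into 2 rows:
Placing characters:
  'f' => row 0
  'a' => row 1
  'j' => row 0
  'p' => row 1
  'l' => row 0
  'm' => row 1
  'k' => row 0
Rows:
  Row 0: "fjlk"
  Row 1: "apm"
First row length: 4

4


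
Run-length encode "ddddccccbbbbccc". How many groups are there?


Input: ddddccccbbbbccc
Scanning for consecutive runs:
  Group 1: 'd' x 4 (positions 0-3)
  Group 2: 'c' x 4 (positions 4-7)
  Group 3: 'b' x 4 (positions 8-11)
  Group 4: 'c' x 3 (positions 12-14)
Total groups: 4

4


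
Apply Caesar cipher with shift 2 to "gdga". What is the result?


Caesar cipher: shift "gdga" by 2
  'g' (pos 6) + 2 = pos 8 = 'i'
  'd' (pos 3) + 2 = pos 5 = 'f'
  'g' (pos 6) + 2 = pos 8 = 'i'
  'a' (pos 0) + 2 = pos 2 = 'c'
Result: ific

ific


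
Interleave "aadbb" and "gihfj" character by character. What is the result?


Interleaving "aadbb" and "gihfj":
  Position 0: 'a' from first, 'g' from second => "ag"
  Position 1: 'a' from first, 'i' from second => "ai"
  Position 2: 'd' from first, 'h' from second => "dh"
  Position 3: 'b' from first, 'f' from second => "bf"
  Position 4: 'b' from first, 'j' from second => "bj"
Result: agaidhbfbj

agaidhbfbj


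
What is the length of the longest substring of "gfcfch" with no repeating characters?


Input: "gfcfch"
Sliding window (track last position of each char):
  Position 0 ('g'): window [0,0] length 1 -- new best
  Position 1 ('f'): window [0,1] length 2 -- new best
  Position 2 ('c'): window [0,2] length 3 -- new best
  Position 3 ('f'): repeat (last at 1), move window start to 2
  Position 3 ('f'): window [2,3] length 2
  Position 4 ('c'): repeat (last at 2), move window start to 3
  Position 4 ('c'): window [3,4] length 2
  Position 5 ('h'): window [3,5] length 3
Longest substring with no repeats: "gfc" with length 3

3


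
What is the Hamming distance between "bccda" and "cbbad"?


Comparing "bccda" and "cbbad" position by position:
  Position 0: 'b' vs 'c' => differ
  Position 1: 'c' vs 'b' => differ
  Position 2: 'c' vs 'b' => differ
  Position 3: 'd' vs 'a' => differ
  Position 4: 'a' vs 'd' => differ
Total differences (Hamming distance): 5

5


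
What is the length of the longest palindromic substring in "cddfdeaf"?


Input: "cddfdeaf"
Checking substrings for palindromes:
  [2:5] "dfd" (len 3) => palindrome
  [1:3] "dd" (len 2) => palindrome
Longest palindromic substring: "dfd" with length 3

3


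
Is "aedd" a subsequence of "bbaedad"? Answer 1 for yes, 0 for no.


Check if "aedd" is a subsequence of "bbaedad"
Greedy scan:
  Position 0 ('b'): no match needed
  Position 1 ('b'): no match needed
  Position 2 ('a'): matches sub[0] = 'a'
  Position 3 ('e'): matches sub[1] = 'e'
  Position 4 ('d'): matches sub[2] = 'd'
  Position 5 ('a'): no match needed
  Position 6 ('d'): matches sub[3] = 'd'
All 4 characters matched => is a subsequence

1


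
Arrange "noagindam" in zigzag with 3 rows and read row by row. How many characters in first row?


Zigzag "noagindam" into 3 rows:
Placing characters:
  'n' => row 0
  'o' => row 1
  'a' => row 2
  'g' => row 1
  'i' => row 0
  'n' => row 1
  'd' => row 2
  'a' => row 1
  'm' => row 0
Rows:
  Row 0: "nim"
  Row 1: "ogna"
  Row 2: "ad"
First row length: 3

3


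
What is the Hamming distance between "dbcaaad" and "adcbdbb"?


Comparing "dbcaaad" and "adcbdbb" position by position:
  Position 0: 'd' vs 'a' => differ
  Position 1: 'b' vs 'd' => differ
  Position 2: 'c' vs 'c' => same
  Position 3: 'a' vs 'b' => differ
  Position 4: 'a' vs 'd' => differ
  Position 5: 'a' vs 'b' => differ
  Position 6: 'd' vs 'b' => differ
Total differences (Hamming distance): 6

6


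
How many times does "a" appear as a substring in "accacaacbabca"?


Searching for "a" in "accacaacbabca"
Scanning each position:
  Position 0: "a" => MATCH
  Position 1: "c" => no
  Position 2: "c" => no
  Position 3: "a" => MATCH
  Position 4: "c" => no
  Position 5: "a" => MATCH
  Position 6: "a" => MATCH
  Position 7: "c" => no
  Position 8: "b" => no
  Position 9: "a" => MATCH
  Position 10: "b" => no
  Position 11: "c" => no
  Position 12: "a" => MATCH
Total occurrences: 6

6


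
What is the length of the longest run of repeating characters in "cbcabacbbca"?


Input: "cbcabacbbca"
Scanning for longest run:
  Position 1 ('b'): new char, reset run to 1
  Position 2 ('c'): new char, reset run to 1
  Position 3 ('a'): new char, reset run to 1
  Position 4 ('b'): new char, reset run to 1
  Position 5 ('a'): new char, reset run to 1
  Position 6 ('c'): new char, reset run to 1
  Position 7 ('b'): new char, reset run to 1
  Position 8 ('b'): continues run of 'b', length=2
  Position 9 ('c'): new char, reset run to 1
  Position 10 ('a'): new char, reset run to 1
Longest run: 'b' with length 2

2


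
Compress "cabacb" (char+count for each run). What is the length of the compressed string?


Input: cabacb
Runs:
  'c' x 1 => "c1"
  'a' x 1 => "a1"
  'b' x 1 => "b1"
  'a' x 1 => "a1"
  'c' x 1 => "c1"
  'b' x 1 => "b1"
Compressed: "c1a1b1a1c1b1"
Compressed length: 12

12


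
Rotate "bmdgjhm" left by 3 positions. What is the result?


Input: "bmdgjhm", rotate left by 3
First 3 characters: "bmd"
Remaining characters: "gjhm"
Concatenate remaining + first: "gjhm" + "bmd" = "gjhmbmd"

gjhmbmd


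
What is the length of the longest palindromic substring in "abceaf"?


Input: "abceaf"
Checking substrings for palindromes:
  No multi-char palindromic substrings found
Longest palindromic substring: "a" with length 1

1


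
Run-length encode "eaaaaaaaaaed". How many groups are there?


Input: eaaaaaaaaaed
Scanning for consecutive runs:
  Group 1: 'e' x 1 (positions 0-0)
  Group 2: 'a' x 9 (positions 1-9)
  Group 3: 'e' x 1 (positions 10-10)
  Group 4: 'd' x 1 (positions 11-11)
Total groups: 4

4


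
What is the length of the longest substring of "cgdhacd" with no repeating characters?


Input: "cgdhacd"
Sliding window (track last position of each char):
  Position 0 ('c'): window [0,0] length 1 -- new best
  Position 1 ('g'): window [0,1] length 2 -- new best
  Position 2 ('d'): window [0,2] length 3 -- new best
  Position 3 ('h'): window [0,3] length 4 -- new best
  Position 4 ('a'): window [0,4] length 5 -- new best
  Position 5 ('c'): repeat (last at 0), move window start to 1
  Position 5 ('c'): window [1,5] length 5
  Position 6 ('d'): repeat (last at 2), move window start to 3
  Position 6 ('d'): window [3,6] length 4
Longest substring with no repeats: "cgdha" with length 5

5


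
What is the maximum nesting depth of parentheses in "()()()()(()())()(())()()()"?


Input: "()()()()(()())()(())()()()"
Tracking depth:
  Position 0 '(': depth becomes 1
  Position 1 ')': depth becomes 0
  Position 2 '(': depth becomes 1
  Position 3 ')': depth becomes 0
  Position 4 '(': depth becomes 1
  Position 5 ')': depth becomes 0
  Position 6 '(': depth becomes 1
  Position 7 ')': depth becomes 0
  Position 8 '(': depth becomes 1
  Position 9 '(': depth becomes 2
  Position 10 ')': depth becomes 1
  Position 11 '(': depth becomes 2
  Position 12 ')': depth becomes 1
  Position 13 ')': depth becomes 0
  Position 14 '(': depth becomes 1
  Position 15 ')': depth becomes 0
  Position 16 '(': depth becomes 1
  Position 17 '(': depth becomes 2
  Position 18 ')': depth becomes 1
  Position 19 ')': depth becomes 0
  Position 20 '(': depth becomes 1
  Position 21 ')': depth becomes 0
  Position 22 '(': depth becomes 1
  Position 23 ')': depth becomes 0
  Position 24 '(': depth becomes 1
  Position 25 ')': depth becomes 0
Maximum depth reached: 2

2


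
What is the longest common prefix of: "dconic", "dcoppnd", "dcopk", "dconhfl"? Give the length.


Words: dconic, dcoppnd, dcopk, dconhfl
  Position 0: all 'd' => match
  Position 1: all 'c' => match
  Position 2: all 'o' => match
  Position 3: ('n', 'p', 'p', 'n') => mismatch, stop
LCP = "dco" (length 3)

3


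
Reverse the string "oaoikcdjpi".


Input: oaoikcdjpi
Reading characters right to left:
  Position 9: 'i'
  Position 8: 'p'
  Position 7: 'j'
  Position 6: 'd'
  Position 5: 'c'
  Position 4: 'k'
  Position 3: 'i'
  Position 2: 'o'
  Position 1: 'a'
  Position 0: 'o'
Reversed: ipjdckioao

ipjdckioao


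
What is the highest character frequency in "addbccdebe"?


Input: addbccdebe
Character counts:
  'a': 1
  'b': 2
  'c': 2
  'd': 3
  'e': 2
Maximum frequency: 3

3


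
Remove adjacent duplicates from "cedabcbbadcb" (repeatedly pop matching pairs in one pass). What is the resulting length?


Input: cedabcbbadcb
Stack-based adjacent duplicate removal:
  Read 'c': push. Stack: c
  Read 'e': push. Stack: ce
  Read 'd': push. Stack: ced
  Read 'a': push. Stack: ceda
  Read 'b': push. Stack: cedab
  Read 'c': push. Stack: cedabc
  Read 'b': push. Stack: cedabcb
  Read 'b': matches stack top 'b' => pop. Stack: cedabc
  Read 'a': push. Stack: cedabca
  Read 'd': push. Stack: cedabcad
  Read 'c': push. Stack: cedabcadc
  Read 'b': push. Stack: cedabcadcb
Final stack: "cedabcadcb" (length 10)

10


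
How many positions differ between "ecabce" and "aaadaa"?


Comparing "ecabce" and "aaadaa" position by position:
  Position 0: 'e' vs 'a' => DIFFER
  Position 1: 'c' vs 'a' => DIFFER
  Position 2: 'a' vs 'a' => same
  Position 3: 'b' vs 'd' => DIFFER
  Position 4: 'c' vs 'a' => DIFFER
  Position 5: 'e' vs 'a' => DIFFER
Positions that differ: 5

5


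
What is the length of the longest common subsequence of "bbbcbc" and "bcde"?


LCS of "bbbcbc" and "bcde"
DP table:
           b    c    d    e
      0    0    0    0    0
  b   0    1    1    1    1
  b   0    1    1    1    1
  b   0    1    1    1    1
  c   0    1    2    2    2
  b   0    1    2    2    2
  c   0    1    2    2    2
LCS length = dp[6][4] = 2

2


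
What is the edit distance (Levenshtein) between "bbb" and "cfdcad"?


Computing edit distance: "bbb" -> "cfdcad"
DP table:
           c    f    d    c    a    d
      0    1    2    3    4    5    6
  b   1    1    2    3    4    5    6
  b   2    2    2    3    4    5    6
  b   3    3    3    3    4    5    6
Edit distance = dp[3][6] = 6

6


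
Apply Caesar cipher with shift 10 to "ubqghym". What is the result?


Caesar cipher: shift "ubqghym" by 10
  'u' (pos 20) + 10 = pos 4 = 'e'
  'b' (pos 1) + 10 = pos 11 = 'l'
  'q' (pos 16) + 10 = pos 0 = 'a'
  'g' (pos 6) + 10 = pos 16 = 'q'
  'h' (pos 7) + 10 = pos 17 = 'r'
  'y' (pos 24) + 10 = pos 8 = 'i'
  'm' (pos 12) + 10 = pos 22 = 'w'
Result: elaqriw

elaqriw


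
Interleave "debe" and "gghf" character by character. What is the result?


Interleaving "debe" and "gghf":
  Position 0: 'd' from first, 'g' from second => "dg"
  Position 1: 'e' from first, 'g' from second => "eg"
  Position 2: 'b' from first, 'h' from second => "bh"
  Position 3: 'e' from first, 'f' from second => "ef"
Result: dgegbhef

dgegbhef


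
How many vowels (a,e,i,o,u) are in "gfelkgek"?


Input: gfelkgek
Checking each character:
  'g' at position 0: consonant
  'f' at position 1: consonant
  'e' at position 2: vowel (running total: 1)
  'l' at position 3: consonant
  'k' at position 4: consonant
  'g' at position 5: consonant
  'e' at position 6: vowel (running total: 2)
  'k' at position 7: consonant
Total vowels: 2

2


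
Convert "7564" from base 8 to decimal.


Input: "7564" in base 8
Positional expansion:
  Digit '7' (value 7) x 8^3 = 3584
  Digit '5' (value 5) x 8^2 = 320
  Digit '6' (value 6) x 8^1 = 48
  Digit '4' (value 4) x 8^0 = 4
Sum = 3956

3956


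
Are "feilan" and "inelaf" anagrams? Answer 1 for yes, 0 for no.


Strings: "feilan", "inelaf"
Sorted first:  aefiln
Sorted second: aefiln
Sorted forms match => anagrams

1


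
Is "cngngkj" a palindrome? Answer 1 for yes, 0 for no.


Input: cngngkj
Reversed: jkgngnc
  Compare pos 0 ('c') with pos 6 ('j'): MISMATCH
  Compare pos 1 ('n') with pos 5 ('k'): MISMATCH
  Compare pos 2 ('g') with pos 4 ('g'): match
Result: not a palindrome

0


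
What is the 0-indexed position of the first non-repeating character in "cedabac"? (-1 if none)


Input: cedabac
Character frequencies:
  'a': 2
  'b': 1
  'c': 2
  'd': 1
  'e': 1
Scanning left to right for freq == 1:
  Position 0 ('c'): freq=2, skip
  Position 1 ('e'): unique! => answer = 1

1


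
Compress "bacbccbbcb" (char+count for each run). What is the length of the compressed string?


Input: bacbccbbcb
Runs:
  'b' x 1 => "b1"
  'a' x 1 => "a1"
  'c' x 1 => "c1"
  'b' x 1 => "b1"
  'c' x 2 => "c2"
  'b' x 2 => "b2"
  'c' x 1 => "c1"
  'b' x 1 => "b1"
Compressed: "b1a1c1b1c2b2c1b1"
Compressed length: 16

16


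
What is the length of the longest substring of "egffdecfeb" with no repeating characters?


Input: "egffdecfeb"
Sliding window (track last position of each char):
  Position 0 ('e'): window [0,0] length 1 -- new best
  Position 1 ('g'): window [0,1] length 2 -- new best
  Position 2 ('f'): window [0,2] length 3 -- new best
  Position 3 ('f'): repeat (last at 2), move window start to 3
  Position 3 ('f'): window [3,3] length 1
  Position 4 ('d'): window [3,4] length 2
  Position 5 ('e'): window [3,5] length 3
  Position 6 ('c'): window [3,6] length 4 -- new best
  Position 7 ('f'): repeat (last at 3), move window start to 4
  Position 7 ('f'): window [4,7] length 4
  Position 8 ('e'): repeat (last at 5), move window start to 6
  Position 8 ('e'): window [6,8] length 3
  Position 9 ('b'): window [6,9] length 4
Longest substring with no repeats: "fdec" with length 4

4


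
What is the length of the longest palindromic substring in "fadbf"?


Input: "fadbf"
Checking substrings for palindromes:
  No multi-char palindromic substrings found
Longest palindromic substring: "f" with length 1

1


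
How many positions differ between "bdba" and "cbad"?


Comparing "bdba" and "cbad" position by position:
  Position 0: 'b' vs 'c' => DIFFER
  Position 1: 'd' vs 'b' => DIFFER
  Position 2: 'b' vs 'a' => DIFFER
  Position 3: 'a' vs 'd' => DIFFER
Positions that differ: 4

4


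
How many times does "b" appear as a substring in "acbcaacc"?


Searching for "b" in "acbcaacc"
Scanning each position:
  Position 0: "a" => no
  Position 1: "c" => no
  Position 2: "b" => MATCH
  Position 3: "c" => no
  Position 4: "a" => no
  Position 5: "a" => no
  Position 6: "c" => no
  Position 7: "c" => no
Total occurrences: 1

1


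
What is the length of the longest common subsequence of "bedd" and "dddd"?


LCS of "bedd" and "dddd"
DP table:
           d    d    d    d
      0    0    0    0    0
  b   0    0    0    0    0
  e   0    0    0    0    0
  d   0    1    1    1    1
  d   0    1    2    2    2
LCS length = dp[4][4] = 2

2


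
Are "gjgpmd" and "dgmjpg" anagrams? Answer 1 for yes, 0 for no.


Strings: "gjgpmd", "dgmjpg"
Sorted first:  dggjmp
Sorted second: dggjmp
Sorted forms match => anagrams

1


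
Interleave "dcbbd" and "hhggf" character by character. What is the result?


Interleaving "dcbbd" and "hhggf":
  Position 0: 'd' from first, 'h' from second => "dh"
  Position 1: 'c' from first, 'h' from second => "ch"
  Position 2: 'b' from first, 'g' from second => "bg"
  Position 3: 'b' from first, 'g' from second => "bg"
  Position 4: 'd' from first, 'f' from second => "df"
Result: dhchbgbgdf

dhchbgbgdf


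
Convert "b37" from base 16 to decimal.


Input: "b37" in base 16
Positional expansion:
  Digit 'b' (value 11) x 16^2 = 2816
  Digit '3' (value 3) x 16^1 = 48
  Digit '7' (value 7) x 16^0 = 7
Sum = 2871

2871


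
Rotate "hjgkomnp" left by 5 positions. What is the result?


Input: "hjgkomnp", rotate left by 5
First 5 characters: "hjgko"
Remaining characters: "mnp"
Concatenate remaining + first: "mnp" + "hjgko" = "mnphjgko"

mnphjgko


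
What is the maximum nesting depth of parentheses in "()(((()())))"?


Input: "()(((()())))"
Tracking depth:
  Position 0 '(': depth becomes 1
  Position 1 ')': depth becomes 0
  Position 2 '(': depth becomes 1
  Position 3 '(': depth becomes 2
  Position 4 '(': depth becomes 3
  Position 5 '(': depth becomes 4
  Position 6 ')': depth becomes 3
  Position 7 '(': depth becomes 4
  Position 8 ')': depth becomes 3
  Position 9 ')': depth becomes 2
  Position 10 ')': depth becomes 1
  Position 11 ')': depth becomes 0
Maximum depth reached: 4

4


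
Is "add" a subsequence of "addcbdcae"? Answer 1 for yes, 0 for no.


Check if "add" is a subsequence of "addcbdcae"
Greedy scan:
  Position 0 ('a'): matches sub[0] = 'a'
  Position 1 ('d'): matches sub[1] = 'd'
  Position 2 ('d'): matches sub[2] = 'd'
  Position 3 ('c'): no match needed
  Position 4 ('b'): no match needed
  Position 5 ('d'): no match needed
  Position 6 ('c'): no match needed
  Position 7 ('a'): no match needed
  Position 8 ('e'): no match needed
All 3 characters matched => is a subsequence

1


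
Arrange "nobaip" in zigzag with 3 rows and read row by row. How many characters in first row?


Zigzag "nobaip" into 3 rows:
Placing characters:
  'n' => row 0
  'o' => row 1
  'b' => row 2
  'a' => row 1
  'i' => row 0
  'p' => row 1
Rows:
  Row 0: "ni"
  Row 1: "oap"
  Row 2: "b"
First row length: 2

2


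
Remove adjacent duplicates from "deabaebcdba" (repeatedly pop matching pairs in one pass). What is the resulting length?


Input: deabaebcdba
Stack-based adjacent duplicate removal:
  Read 'd': push. Stack: d
  Read 'e': push. Stack: de
  Read 'a': push. Stack: dea
  Read 'b': push. Stack: deab
  Read 'a': push. Stack: deaba
  Read 'e': push. Stack: deabae
  Read 'b': push. Stack: deabaeb
  Read 'c': push. Stack: deabaebc
  Read 'd': push. Stack: deabaebcd
  Read 'b': push. Stack: deabaebcdb
  Read 'a': push. Stack: deabaebcdba
Final stack: "deabaebcdba" (length 11)

11


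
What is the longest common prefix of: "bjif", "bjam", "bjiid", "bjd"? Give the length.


Words: bjif, bjam, bjiid, bjd
  Position 0: all 'b' => match
  Position 1: all 'j' => match
  Position 2: ('i', 'a', 'i', 'd') => mismatch, stop
LCP = "bj" (length 2)

2


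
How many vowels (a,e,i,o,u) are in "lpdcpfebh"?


Input: lpdcpfebh
Checking each character:
  'l' at position 0: consonant
  'p' at position 1: consonant
  'd' at position 2: consonant
  'c' at position 3: consonant
  'p' at position 4: consonant
  'f' at position 5: consonant
  'e' at position 6: vowel (running total: 1)
  'b' at position 7: consonant
  'h' at position 8: consonant
Total vowels: 1

1


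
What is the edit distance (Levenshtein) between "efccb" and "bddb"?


Computing edit distance: "efccb" -> "bddb"
DP table:
           b    d    d    b
      0    1    2    3    4
  e   1    1    2    3    4
  f   2    2    2    3    4
  c   3    3    3    3    4
  c   4    4    4    4    4
  b   5    4    5    5    4
Edit distance = dp[5][4] = 4

4


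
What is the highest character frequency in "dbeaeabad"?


Input: dbeaeabad
Character counts:
  'a': 3
  'b': 2
  'd': 2
  'e': 2
Maximum frequency: 3

3


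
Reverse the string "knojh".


Input: knojh
Reading characters right to left:
  Position 4: 'h'
  Position 3: 'j'
  Position 2: 'o'
  Position 1: 'n'
  Position 0: 'k'
Reversed: hjonk

hjonk


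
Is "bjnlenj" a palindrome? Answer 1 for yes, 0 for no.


Input: bjnlenj
Reversed: jnelnjb
  Compare pos 0 ('b') with pos 6 ('j'): MISMATCH
  Compare pos 1 ('j') with pos 5 ('n'): MISMATCH
  Compare pos 2 ('n') with pos 4 ('e'): MISMATCH
Result: not a palindrome

0


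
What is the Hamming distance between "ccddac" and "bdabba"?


Comparing "ccddac" and "bdabba" position by position:
  Position 0: 'c' vs 'b' => differ
  Position 1: 'c' vs 'd' => differ
  Position 2: 'd' vs 'a' => differ
  Position 3: 'd' vs 'b' => differ
  Position 4: 'a' vs 'b' => differ
  Position 5: 'c' vs 'a' => differ
Total differences (Hamming distance): 6

6


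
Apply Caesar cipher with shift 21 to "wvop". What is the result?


Caesar cipher: shift "wvop" by 21
  'w' (pos 22) + 21 = pos 17 = 'r'
  'v' (pos 21) + 21 = pos 16 = 'q'
  'o' (pos 14) + 21 = pos 9 = 'j'
  'p' (pos 15) + 21 = pos 10 = 'k'
Result: rqjk

rqjk


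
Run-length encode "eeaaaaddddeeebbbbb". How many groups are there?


Input: eeaaaaddddeeebbbbb
Scanning for consecutive runs:
  Group 1: 'e' x 2 (positions 0-1)
  Group 2: 'a' x 4 (positions 2-5)
  Group 3: 'd' x 4 (positions 6-9)
  Group 4: 'e' x 3 (positions 10-12)
  Group 5: 'b' x 5 (positions 13-17)
Total groups: 5

5


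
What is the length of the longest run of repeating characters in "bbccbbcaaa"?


Input: "bbccbbcaaa"
Scanning for longest run:
  Position 1 ('b'): continues run of 'b', length=2
  Position 2 ('c'): new char, reset run to 1
  Position 3 ('c'): continues run of 'c', length=2
  Position 4 ('b'): new char, reset run to 1
  Position 5 ('b'): continues run of 'b', length=2
  Position 6 ('c'): new char, reset run to 1
  Position 7 ('a'): new char, reset run to 1
  Position 8 ('a'): continues run of 'a', length=2
  Position 9 ('a'): continues run of 'a', length=3
Longest run: 'a' with length 3

3


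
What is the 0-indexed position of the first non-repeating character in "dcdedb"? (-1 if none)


Input: dcdedb
Character frequencies:
  'b': 1
  'c': 1
  'd': 3
  'e': 1
Scanning left to right for freq == 1:
  Position 0 ('d'): freq=3, skip
  Position 1 ('c'): unique! => answer = 1

1


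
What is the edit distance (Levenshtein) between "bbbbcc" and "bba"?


Computing edit distance: "bbbbcc" -> "bba"
DP table:
           b    b    a
      0    1    2    3
  b   1    0    1    2
  b   2    1    0    1
  b   3    2    1    1
  b   4    3    2    2
  c   5    4    3    3
  c   6    5    4    4
Edit distance = dp[6][3] = 4

4


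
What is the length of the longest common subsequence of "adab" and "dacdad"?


LCS of "adab" and "dacdad"
DP table:
           d    a    c    d    a    d
      0    0    0    0    0    0    0
  a   0    0    1    1    1    1    1
  d   0    1    1    1    2    2    2
  a   0    1    2    2    2    3    3
  b   0    1    2    2    2    3    3
LCS length = dp[4][6] = 3

3


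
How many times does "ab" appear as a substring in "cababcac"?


Searching for "ab" in "cababcac"
Scanning each position:
  Position 0: "ca" => no
  Position 1: "ab" => MATCH
  Position 2: "ba" => no
  Position 3: "ab" => MATCH
  Position 4: "bc" => no
  Position 5: "ca" => no
  Position 6: "ac" => no
Total occurrences: 2

2


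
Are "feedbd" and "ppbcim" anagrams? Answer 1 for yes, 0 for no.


Strings: "feedbd", "ppbcim"
Sorted first:  bddeef
Sorted second: bcimpp
Differ at position 1: 'd' vs 'c' => not anagrams

0


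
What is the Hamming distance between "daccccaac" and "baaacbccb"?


Comparing "daccccaac" and "baaacbccb" position by position:
  Position 0: 'd' vs 'b' => differ
  Position 1: 'a' vs 'a' => same
  Position 2: 'c' vs 'a' => differ
  Position 3: 'c' vs 'a' => differ
  Position 4: 'c' vs 'c' => same
  Position 5: 'c' vs 'b' => differ
  Position 6: 'a' vs 'c' => differ
  Position 7: 'a' vs 'c' => differ
  Position 8: 'c' vs 'b' => differ
Total differences (Hamming distance): 7

7


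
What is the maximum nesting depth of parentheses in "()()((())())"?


Input: "()()((())())"
Tracking depth:
  Position 0 '(': depth becomes 1
  Position 1 ')': depth becomes 0
  Position 2 '(': depth becomes 1
  Position 3 ')': depth becomes 0
  Position 4 '(': depth becomes 1
  Position 5 '(': depth becomes 2
  Position 6 '(': depth becomes 3
  Position 7 ')': depth becomes 2
  Position 8 ')': depth becomes 1
  Position 9 '(': depth becomes 2
  Position 10 ')': depth becomes 1
  Position 11 ')': depth becomes 0
Maximum depth reached: 3

3


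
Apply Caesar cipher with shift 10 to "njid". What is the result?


Caesar cipher: shift "njid" by 10
  'n' (pos 13) + 10 = pos 23 = 'x'
  'j' (pos 9) + 10 = pos 19 = 't'
  'i' (pos 8) + 10 = pos 18 = 's'
  'd' (pos 3) + 10 = pos 13 = 'n'
Result: xtsn

xtsn


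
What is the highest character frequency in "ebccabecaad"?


Input: ebccabecaad
Character counts:
  'a': 3
  'b': 2
  'c': 3
  'd': 1
  'e': 2
Maximum frequency: 3

3


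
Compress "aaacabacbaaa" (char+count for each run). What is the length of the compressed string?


Input: aaacabacbaaa
Runs:
  'a' x 3 => "a3"
  'c' x 1 => "c1"
  'a' x 1 => "a1"
  'b' x 1 => "b1"
  'a' x 1 => "a1"
  'c' x 1 => "c1"
  'b' x 1 => "b1"
  'a' x 3 => "a3"
Compressed: "a3c1a1b1a1c1b1a3"
Compressed length: 16

16


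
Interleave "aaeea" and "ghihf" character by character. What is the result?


Interleaving "aaeea" and "ghihf":
  Position 0: 'a' from first, 'g' from second => "ag"
  Position 1: 'a' from first, 'h' from second => "ah"
  Position 2: 'e' from first, 'i' from second => "ei"
  Position 3: 'e' from first, 'h' from second => "eh"
  Position 4: 'a' from first, 'f' from second => "af"
Result: agaheiehaf

agaheiehaf


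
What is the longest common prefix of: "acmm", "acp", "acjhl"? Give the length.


Words: acmm, acp, acjhl
  Position 0: all 'a' => match
  Position 1: all 'c' => match
  Position 2: ('m', 'p', 'j') => mismatch, stop
LCP = "ac" (length 2)

2


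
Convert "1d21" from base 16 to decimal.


Input: "1d21" in base 16
Positional expansion:
  Digit '1' (value 1) x 16^3 = 4096
  Digit 'd' (value 13) x 16^2 = 3328
  Digit '2' (value 2) x 16^1 = 32
  Digit '1' (value 1) x 16^0 = 1
Sum = 7457

7457


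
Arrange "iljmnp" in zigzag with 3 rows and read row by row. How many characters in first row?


Zigzag "iljmnp" into 3 rows:
Placing characters:
  'i' => row 0
  'l' => row 1
  'j' => row 2
  'm' => row 1
  'n' => row 0
  'p' => row 1
Rows:
  Row 0: "in"
  Row 1: "lmp"
  Row 2: "j"
First row length: 2

2


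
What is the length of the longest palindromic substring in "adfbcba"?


Input: "adfbcba"
Checking substrings for palindromes:
  [3:6] "bcb" (len 3) => palindrome
Longest palindromic substring: "bcb" with length 3

3


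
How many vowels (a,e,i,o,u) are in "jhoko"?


Input: jhoko
Checking each character:
  'j' at position 0: consonant
  'h' at position 1: consonant
  'o' at position 2: vowel (running total: 1)
  'k' at position 3: consonant
  'o' at position 4: vowel (running total: 2)
Total vowels: 2

2


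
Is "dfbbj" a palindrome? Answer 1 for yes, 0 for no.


Input: dfbbj
Reversed: jbbfd
  Compare pos 0 ('d') with pos 4 ('j'): MISMATCH
  Compare pos 1 ('f') with pos 3 ('b'): MISMATCH
Result: not a palindrome

0


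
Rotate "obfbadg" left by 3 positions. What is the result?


Input: "obfbadg", rotate left by 3
First 3 characters: "obf"
Remaining characters: "badg"
Concatenate remaining + first: "badg" + "obf" = "badgobf"

badgobf


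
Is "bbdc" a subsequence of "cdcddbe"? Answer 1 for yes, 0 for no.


Check if "bbdc" is a subsequence of "cdcddbe"
Greedy scan:
  Position 0 ('c'): no match needed
  Position 1 ('d'): no match needed
  Position 2 ('c'): no match needed
  Position 3 ('d'): no match needed
  Position 4 ('d'): no match needed
  Position 5 ('b'): matches sub[0] = 'b'
  Position 6 ('e'): no match needed
Only matched 1/4 characters => not a subsequence

0


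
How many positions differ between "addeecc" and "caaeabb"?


Comparing "addeecc" and "caaeabb" position by position:
  Position 0: 'a' vs 'c' => DIFFER
  Position 1: 'd' vs 'a' => DIFFER
  Position 2: 'd' vs 'a' => DIFFER
  Position 3: 'e' vs 'e' => same
  Position 4: 'e' vs 'a' => DIFFER
  Position 5: 'c' vs 'b' => DIFFER
  Position 6: 'c' vs 'b' => DIFFER
Positions that differ: 6

6


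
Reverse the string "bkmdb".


Input: bkmdb
Reading characters right to left:
  Position 4: 'b'
  Position 3: 'd'
  Position 2: 'm'
  Position 1: 'k'
  Position 0: 'b'
Reversed: bdmkb

bdmkb


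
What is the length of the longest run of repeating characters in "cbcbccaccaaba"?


Input: "cbcbccaccaaba"
Scanning for longest run:
  Position 1 ('b'): new char, reset run to 1
  Position 2 ('c'): new char, reset run to 1
  Position 3 ('b'): new char, reset run to 1
  Position 4 ('c'): new char, reset run to 1
  Position 5 ('c'): continues run of 'c', length=2
  Position 6 ('a'): new char, reset run to 1
  Position 7 ('c'): new char, reset run to 1
  Position 8 ('c'): continues run of 'c', length=2
  Position 9 ('a'): new char, reset run to 1
  Position 10 ('a'): continues run of 'a', length=2
  Position 11 ('b'): new char, reset run to 1
  Position 12 ('a'): new char, reset run to 1
Longest run: 'c' with length 2

2


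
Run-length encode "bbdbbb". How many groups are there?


Input: bbdbbb
Scanning for consecutive runs:
  Group 1: 'b' x 2 (positions 0-1)
  Group 2: 'd' x 1 (positions 2-2)
  Group 3: 'b' x 3 (positions 3-5)
Total groups: 3

3


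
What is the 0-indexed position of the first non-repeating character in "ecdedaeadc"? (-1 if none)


Input: ecdedaeadc
Character frequencies:
  'a': 2
  'c': 2
  'd': 3
  'e': 3
Scanning left to right for freq == 1:
  Position 0 ('e'): freq=3, skip
  Position 1 ('c'): freq=2, skip
  Position 2 ('d'): freq=3, skip
  Position 3 ('e'): freq=3, skip
  Position 4 ('d'): freq=3, skip
  Position 5 ('a'): freq=2, skip
  Position 6 ('e'): freq=3, skip
  Position 7 ('a'): freq=2, skip
  Position 8 ('d'): freq=3, skip
  Position 9 ('c'): freq=2, skip
  No unique character found => answer = -1

-1


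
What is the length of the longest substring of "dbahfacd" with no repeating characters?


Input: "dbahfacd"
Sliding window (track last position of each char):
  Position 0 ('d'): window [0,0] length 1 -- new best
  Position 1 ('b'): window [0,1] length 2 -- new best
  Position 2 ('a'): window [0,2] length 3 -- new best
  Position 3 ('h'): window [0,3] length 4 -- new best
  Position 4 ('f'): window [0,4] length 5 -- new best
  Position 5 ('a'): repeat (last at 2), move window start to 3
  Position 5 ('a'): window [3,5] length 3
  Position 6 ('c'): window [3,6] length 4
  Position 7 ('d'): window [3,7] length 5
Longest substring with no repeats: "dbahf" with length 5

5


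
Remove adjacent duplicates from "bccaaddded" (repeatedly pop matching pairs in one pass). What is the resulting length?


Input: bccaaddded
Stack-based adjacent duplicate removal:
  Read 'b': push. Stack: b
  Read 'c': push. Stack: bc
  Read 'c': matches stack top 'c' => pop. Stack: b
  Read 'a': push. Stack: ba
  Read 'a': matches stack top 'a' => pop. Stack: b
  Read 'd': push. Stack: bd
  Read 'd': matches stack top 'd' => pop. Stack: b
  Read 'd': push. Stack: bd
  Read 'e': push. Stack: bde
  Read 'd': push. Stack: bded
Final stack: "bded" (length 4)

4


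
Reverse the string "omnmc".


Input: omnmc
Reading characters right to left:
  Position 4: 'c'
  Position 3: 'm'
  Position 2: 'n'
  Position 1: 'm'
  Position 0: 'o'
Reversed: cmnmo

cmnmo


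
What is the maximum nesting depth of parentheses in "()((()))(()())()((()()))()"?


Input: "()((()))(()())()((()()))()"
Tracking depth:
  Position 0 '(': depth becomes 1
  Position 1 ')': depth becomes 0
  Position 2 '(': depth becomes 1
  Position 3 '(': depth becomes 2
  Position 4 '(': depth becomes 3
  Position 5 ')': depth becomes 2
  Position 6 ')': depth becomes 1
  Position 7 ')': depth becomes 0
  Position 8 '(': depth becomes 1
  Position 9 '(': depth becomes 2
  Position 10 ')': depth becomes 1
  Position 11 '(': depth becomes 2
  Position 12 ')': depth becomes 1
  Position 13 ')': depth becomes 0
  Position 14 '(': depth becomes 1
  Position 15 ')': depth becomes 0
  Position 16 '(': depth becomes 1
  Position 17 '(': depth becomes 2
  Position 18 '(': depth becomes 3
  Position 19 ')': depth becomes 2
  Position 20 '(': depth becomes 3
  Position 21 ')': depth becomes 2
  Position 22 ')': depth becomes 1
  Position 23 ')': depth becomes 0
  Position 24 '(': depth becomes 1
  Position 25 ')': depth becomes 0
Maximum depth reached: 3

3


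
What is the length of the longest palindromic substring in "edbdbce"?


Input: "edbdbce"
Checking substrings for palindromes:
  [1:4] "dbd" (len 3) => palindrome
  [2:5] "bdb" (len 3) => palindrome
Longest palindromic substring: "dbd" with length 3

3


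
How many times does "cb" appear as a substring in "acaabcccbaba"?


Searching for "cb" in "acaabcccbaba"
Scanning each position:
  Position 0: "ac" => no
  Position 1: "ca" => no
  Position 2: "aa" => no
  Position 3: "ab" => no
  Position 4: "bc" => no
  Position 5: "cc" => no
  Position 6: "cc" => no
  Position 7: "cb" => MATCH
  Position 8: "ba" => no
  Position 9: "ab" => no
  Position 10: "ba" => no
Total occurrences: 1

1


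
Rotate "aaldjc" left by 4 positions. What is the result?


Input: "aaldjc", rotate left by 4
First 4 characters: "aald"
Remaining characters: "jc"
Concatenate remaining + first: "jc" + "aald" = "jcaald"

jcaald


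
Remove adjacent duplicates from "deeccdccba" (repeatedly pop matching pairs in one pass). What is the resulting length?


Input: deeccdccba
Stack-based adjacent duplicate removal:
  Read 'd': push. Stack: d
  Read 'e': push. Stack: de
  Read 'e': matches stack top 'e' => pop. Stack: d
  Read 'c': push. Stack: dc
  Read 'c': matches stack top 'c' => pop. Stack: d
  Read 'd': matches stack top 'd' => pop. Stack: (empty)
  Read 'c': push. Stack: c
  Read 'c': matches stack top 'c' => pop. Stack: (empty)
  Read 'b': push. Stack: b
  Read 'a': push. Stack: ba
Final stack: "ba" (length 2)

2


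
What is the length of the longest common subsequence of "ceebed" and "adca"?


LCS of "ceebed" and "adca"
DP table:
           a    d    c    a
      0    0    0    0    0
  c   0    0    0    1    1
  e   0    0    0    1    1
  e   0    0    0    1    1
  b   0    0    0    1    1
  e   0    0    0    1    1
  d   0    0    1    1    1
LCS length = dp[6][4] = 1

1


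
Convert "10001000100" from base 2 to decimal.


Input: "10001000100" in base 2
Positional expansion:
  Digit '1' (value 1) x 2^10 = 1024
  Digit '0' (value 0) x 2^9 = 0
  Digit '0' (value 0) x 2^8 = 0
  Digit '0' (value 0) x 2^7 = 0
  Digit '1' (value 1) x 2^6 = 64
  Digit '0' (value 0) x 2^5 = 0
  Digit '0' (value 0) x 2^4 = 0
  Digit '0' (value 0) x 2^3 = 0
  Digit '1' (value 1) x 2^2 = 4
  Digit '0' (value 0) x 2^1 = 0
  Digit '0' (value 0) x 2^0 = 0
Sum = 1092

1092


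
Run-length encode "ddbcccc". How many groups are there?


Input: ddbcccc
Scanning for consecutive runs:
  Group 1: 'd' x 2 (positions 0-1)
  Group 2: 'b' x 1 (positions 2-2)
  Group 3: 'c' x 4 (positions 3-6)
Total groups: 3

3


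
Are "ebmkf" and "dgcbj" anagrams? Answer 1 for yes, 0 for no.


Strings: "ebmkf", "dgcbj"
Sorted first:  befkm
Sorted second: bcdgj
Differ at position 1: 'e' vs 'c' => not anagrams

0


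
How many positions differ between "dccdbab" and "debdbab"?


Comparing "dccdbab" and "debdbab" position by position:
  Position 0: 'd' vs 'd' => same
  Position 1: 'c' vs 'e' => DIFFER
  Position 2: 'c' vs 'b' => DIFFER
  Position 3: 'd' vs 'd' => same
  Position 4: 'b' vs 'b' => same
  Position 5: 'a' vs 'a' => same
  Position 6: 'b' vs 'b' => same
Positions that differ: 2

2


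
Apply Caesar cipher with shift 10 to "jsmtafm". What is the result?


Caesar cipher: shift "jsmtafm" by 10
  'j' (pos 9) + 10 = pos 19 = 't'
  's' (pos 18) + 10 = pos 2 = 'c'
  'm' (pos 12) + 10 = pos 22 = 'w'
  't' (pos 19) + 10 = pos 3 = 'd'
  'a' (pos 0) + 10 = pos 10 = 'k'
  'f' (pos 5) + 10 = pos 15 = 'p'
  'm' (pos 12) + 10 = pos 22 = 'w'
Result: tcwdkpw

tcwdkpw


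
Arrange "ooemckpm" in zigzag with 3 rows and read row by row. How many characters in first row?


Zigzag "ooemckpm" into 3 rows:
Placing characters:
  'o' => row 0
  'o' => row 1
  'e' => row 2
  'm' => row 1
  'c' => row 0
  'k' => row 1
  'p' => row 2
  'm' => row 1
Rows:
  Row 0: "oc"
  Row 1: "omkm"
  Row 2: "ep"
First row length: 2

2


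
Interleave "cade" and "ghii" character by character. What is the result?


Interleaving "cade" and "ghii":
  Position 0: 'c' from first, 'g' from second => "cg"
  Position 1: 'a' from first, 'h' from second => "ah"
  Position 2: 'd' from first, 'i' from second => "di"
  Position 3: 'e' from first, 'i' from second => "ei"
Result: cgahdiei

cgahdiei


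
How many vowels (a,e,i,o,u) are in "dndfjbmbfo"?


Input: dndfjbmbfo
Checking each character:
  'd' at position 0: consonant
  'n' at position 1: consonant
  'd' at position 2: consonant
  'f' at position 3: consonant
  'j' at position 4: consonant
  'b' at position 5: consonant
  'm' at position 6: consonant
  'b' at position 7: consonant
  'f' at position 8: consonant
  'o' at position 9: vowel (running total: 1)
Total vowels: 1

1
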